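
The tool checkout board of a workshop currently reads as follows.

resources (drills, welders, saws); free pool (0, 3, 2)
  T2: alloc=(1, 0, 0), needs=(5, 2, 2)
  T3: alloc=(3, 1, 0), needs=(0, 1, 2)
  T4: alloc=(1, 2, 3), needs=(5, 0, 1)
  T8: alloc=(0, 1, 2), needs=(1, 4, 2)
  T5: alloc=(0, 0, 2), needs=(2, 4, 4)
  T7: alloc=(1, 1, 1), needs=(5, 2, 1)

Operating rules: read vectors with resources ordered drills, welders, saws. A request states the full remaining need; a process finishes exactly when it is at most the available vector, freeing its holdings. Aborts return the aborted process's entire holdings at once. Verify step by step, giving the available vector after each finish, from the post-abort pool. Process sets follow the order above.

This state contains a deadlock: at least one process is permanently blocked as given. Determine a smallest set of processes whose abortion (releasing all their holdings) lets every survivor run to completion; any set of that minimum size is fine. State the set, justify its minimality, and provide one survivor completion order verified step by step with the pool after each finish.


Abort T2 and T4.
Key observation: the deadlocked T7 becomes finishable only because T2 and T4 released (2, 2, 3); it completes at step 3 below.
Why nothing smaller works — every single abort fails: T2 alone leaves T4 blocked (short on drills); T3 alone leaves T2 blocked (short on drills); T4 alone leaves T2 blocked (short on drills); T8 alone leaves T2 blocked (short on drills); T5 alone leaves T2 blocked (short on drills); T7 alone leaves T2 blocked (short on drills).
Survivors finish in the order: T3, T8, T7, T5. Verifying each step (pool after the aborts first):
  pool = (2, 5, 5)
  T3 needs (0, 1, 2) <= (2, 5, 5) -> finishes; pool += (3, 1, 0) = (5, 6, 5)
  T8 needs (1, 4, 2) <= (5, 6, 5) -> finishes; pool += (0, 1, 2) = (5, 7, 7)
  T7 needs (5, 2, 1) <= (5, 7, 7) -> finishes; pool += (1, 1, 1) = (6, 8, 8)
  T5 needs (2, 4, 4) <= (6, 8, 8) -> finishes; pool += (0, 0, 2) = (6, 8, 10)


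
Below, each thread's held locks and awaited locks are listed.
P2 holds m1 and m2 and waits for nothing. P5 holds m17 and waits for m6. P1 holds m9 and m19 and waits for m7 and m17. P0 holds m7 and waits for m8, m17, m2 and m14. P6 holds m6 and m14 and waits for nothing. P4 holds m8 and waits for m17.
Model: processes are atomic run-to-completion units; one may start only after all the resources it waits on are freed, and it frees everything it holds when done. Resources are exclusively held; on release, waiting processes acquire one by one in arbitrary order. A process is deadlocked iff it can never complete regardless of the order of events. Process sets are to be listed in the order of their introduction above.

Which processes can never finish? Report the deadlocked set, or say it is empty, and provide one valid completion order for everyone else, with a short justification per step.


The deadlocked set is empty.
Key observation: the wait relation is loop-free; peeling off processes with no waits unwinds the whole state.
The rest can finish in the order P6, P5, P4, P2, P0, P1.
Step-by-step check:
  P6: no waits; runs immediately, freeing m6 and m14
  P5: everything it awaited (m6) is free; runs, freeing m17
  P4: everything it awaited (m17) is free; runs, freeing m8
  P2: no waits; runs immediately, freeing m1 and m2
  P0: everything it awaited (m8, m17, m2 and m14) is free; runs, freeing m7
  P1: everything it awaited (m7 and m17) is free; runs, freeing m9 and m19


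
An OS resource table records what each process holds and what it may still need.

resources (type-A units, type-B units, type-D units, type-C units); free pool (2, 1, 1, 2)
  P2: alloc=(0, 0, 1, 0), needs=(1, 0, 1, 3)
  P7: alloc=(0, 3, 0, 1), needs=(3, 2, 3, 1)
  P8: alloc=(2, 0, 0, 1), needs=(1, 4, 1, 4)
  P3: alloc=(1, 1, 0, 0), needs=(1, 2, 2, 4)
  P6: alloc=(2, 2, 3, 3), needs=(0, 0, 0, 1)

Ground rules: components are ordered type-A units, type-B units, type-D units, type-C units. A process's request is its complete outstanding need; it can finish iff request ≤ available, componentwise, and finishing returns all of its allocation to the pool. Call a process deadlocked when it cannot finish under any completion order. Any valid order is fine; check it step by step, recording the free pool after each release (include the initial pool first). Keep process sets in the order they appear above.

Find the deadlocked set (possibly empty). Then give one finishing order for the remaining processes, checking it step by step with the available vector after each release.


Nothing here is deadlocked.
Key observation: starting with P6, each completion frees enough for the next — no one is permanently blocked.
The rest can finish in the order P6, P3, P7, P8, P2. Verifying each step:
  pool = (2, 1, 1, 2)
  P6: need (0, 0, 0, 1) fits (2, 1, 1, 2); releases (2, 2, 3, 3), pool now (4, 3, 4, 5)
  P3: need (1, 2, 2, 4) fits (4, 3, 4, 5); releases (1, 1, 0, 0), pool now (5, 4, 4, 5)
  P7: need (3, 2, 3, 1) fits (5, 4, 4, 5); releases (0, 3, 0, 1), pool now (5, 7, 4, 6)
  P8: need (1, 4, 1, 4) fits (5, 7, 4, 6); releases (2, 0, 0, 1), pool now (7, 7, 4, 7)
  P2: need (1, 0, 1, 3) fits (7, 7, 4, 7); releases (0, 0, 1, 0), pool now (7, 7, 5, 7)


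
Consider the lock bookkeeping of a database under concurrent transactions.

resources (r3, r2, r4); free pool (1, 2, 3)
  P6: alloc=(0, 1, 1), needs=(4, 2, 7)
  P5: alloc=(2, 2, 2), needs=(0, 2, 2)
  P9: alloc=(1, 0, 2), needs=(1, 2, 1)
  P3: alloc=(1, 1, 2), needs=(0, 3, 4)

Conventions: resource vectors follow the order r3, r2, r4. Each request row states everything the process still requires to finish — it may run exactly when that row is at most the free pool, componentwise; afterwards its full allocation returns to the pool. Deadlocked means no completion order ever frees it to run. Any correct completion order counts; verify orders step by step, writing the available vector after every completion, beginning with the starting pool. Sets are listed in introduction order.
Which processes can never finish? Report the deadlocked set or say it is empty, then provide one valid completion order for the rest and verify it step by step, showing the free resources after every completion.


Nothing here is deadlocked.
Key observation: P5 can run right away; the returned allocation unlocks the remaining processes in turn.
A valid finishing order for the others: P5, P3, P6, P9. Check, step by step:
  pool = (1, 2, 3)
  P5 needs (0, 2, 2) <= (1, 2, 3) -> finishes; pool += (2, 2, 2) = (3, 4, 5)
  P3 needs (0, 3, 4) <= (3, 4, 5) -> finishes; pool += (1, 1, 2) = (4, 5, 7)
  P6 needs (4, 2, 7) <= (4, 5, 7) -> finishes; pool += (0, 1, 1) = (4, 6, 8)
  P9 needs (1, 2, 1) <= (4, 6, 8) -> finishes; pool += (1, 0, 2) = (5, 6, 10)


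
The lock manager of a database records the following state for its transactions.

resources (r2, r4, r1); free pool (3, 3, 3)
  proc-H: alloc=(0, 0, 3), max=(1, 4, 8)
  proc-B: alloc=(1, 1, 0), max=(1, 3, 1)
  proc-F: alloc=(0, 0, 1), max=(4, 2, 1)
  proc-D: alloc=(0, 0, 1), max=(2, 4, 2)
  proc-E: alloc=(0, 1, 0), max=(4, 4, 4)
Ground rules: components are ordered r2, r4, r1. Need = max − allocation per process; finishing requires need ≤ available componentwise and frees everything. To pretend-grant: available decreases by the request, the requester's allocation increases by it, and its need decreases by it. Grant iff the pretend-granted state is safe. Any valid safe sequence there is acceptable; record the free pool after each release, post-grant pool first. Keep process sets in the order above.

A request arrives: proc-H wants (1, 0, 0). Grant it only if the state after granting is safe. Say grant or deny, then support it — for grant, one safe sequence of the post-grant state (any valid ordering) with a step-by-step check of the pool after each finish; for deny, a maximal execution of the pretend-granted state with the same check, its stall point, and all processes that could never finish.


DENY — the pretend-granted state is unsafe.
Key observation: after proc-B, proc-D the pool peaks at (3, 4, 4), and each blocked process is short somewhere: proc-H on r1; proc-F on r2; proc-E on r2.
Pretend the grant happened; the run proc-B, proc-D goes as far as possible. Verifying each step:
  pool = (2, 3, 3)
  proc-B: need (0, 2, 1) fits (2, 3, 3); releases (1, 1, 0), pool now (3, 4, 3)
  proc-D: need (2, 4, 1) fits (3, 4, 3); releases (0, 0, 1), pool now (3, 4, 4)
  proc-H cannot run: need (0, 4, 5) vs free (3, 4, 4) (insufficient r1)
  proc-F cannot run: need (4, 2, 0) vs free (3, 4, 4) (insufficient r2)
  proc-E cannot run: need (4, 3, 4) vs free (3, 4, 4) (insufficient r2)
Post-grant, the permanently blocked set is proc-H, proc-F and proc-E.


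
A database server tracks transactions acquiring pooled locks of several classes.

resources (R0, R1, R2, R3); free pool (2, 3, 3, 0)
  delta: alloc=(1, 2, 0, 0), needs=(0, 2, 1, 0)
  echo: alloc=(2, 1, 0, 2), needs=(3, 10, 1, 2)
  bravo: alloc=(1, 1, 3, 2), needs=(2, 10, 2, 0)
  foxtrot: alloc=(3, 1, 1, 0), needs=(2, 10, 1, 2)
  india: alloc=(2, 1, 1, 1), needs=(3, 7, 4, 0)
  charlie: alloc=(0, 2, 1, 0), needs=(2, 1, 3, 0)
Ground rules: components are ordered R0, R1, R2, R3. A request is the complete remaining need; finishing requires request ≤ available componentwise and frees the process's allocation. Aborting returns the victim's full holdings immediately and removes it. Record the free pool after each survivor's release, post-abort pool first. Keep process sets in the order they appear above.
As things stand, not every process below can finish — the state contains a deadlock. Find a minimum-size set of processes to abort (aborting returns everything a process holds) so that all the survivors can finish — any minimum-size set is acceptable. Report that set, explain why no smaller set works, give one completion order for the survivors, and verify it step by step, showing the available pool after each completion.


Abort echo and foxtrot.
Key observation: before aborting echo and foxtrot, bravo was permanently blocked — no order could ever run it; afterwards it completes at step 4.
Minimality, checking each single-abort alternative: delta alone leaves echo blocked (short on R1 and R3); echo alone leaves bravo blocked (short on R1); bravo alone leaves echo blocked (short on R1); foxtrot alone leaves echo blocked (short on R1 and R3); india alone leaves echo blocked (short on R1 and R3); charlie alone leaves echo blocked (short on R1 and R3).
The survivors complete as charlie, india, delta, bravo. Walking it through (starting from the post-abort pool):
  pool = (7, 5, 4, 2)
  charlie: need (2, 1, 3, 0) fits (7, 5, 4, 2); releases (0, 2, 1, 0), pool now (7, 7, 5, 2)
  india: need (3, 7, 4, 0) fits (7, 7, 5, 2); releases (2, 1, 1, 1), pool now (9, 8, 6, 3)
  delta: need (0, 2, 1, 0) fits (9, 8, 6, 3); releases (1, 2, 0, 0), pool now (10, 10, 6, 3)
  bravo: need (2, 10, 2, 0) fits (10, 10, 6, 3); releases (1, 1, 3, 2), pool now (11, 11, 9, 5)


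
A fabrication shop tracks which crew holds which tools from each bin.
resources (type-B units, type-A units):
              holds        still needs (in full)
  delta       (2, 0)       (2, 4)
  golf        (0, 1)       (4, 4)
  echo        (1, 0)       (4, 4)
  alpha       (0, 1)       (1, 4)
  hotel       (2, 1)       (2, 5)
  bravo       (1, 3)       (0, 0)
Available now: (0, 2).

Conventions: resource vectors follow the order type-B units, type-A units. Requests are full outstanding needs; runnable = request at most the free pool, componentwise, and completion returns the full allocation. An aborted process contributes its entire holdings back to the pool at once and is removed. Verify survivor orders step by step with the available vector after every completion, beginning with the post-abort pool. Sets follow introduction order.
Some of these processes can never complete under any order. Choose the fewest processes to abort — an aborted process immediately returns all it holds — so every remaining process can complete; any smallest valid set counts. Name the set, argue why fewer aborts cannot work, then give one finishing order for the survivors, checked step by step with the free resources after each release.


The answer: abort echo.
Key observation: the returned (1, 0) from echo is what brings delta — unrunnable before, under any order — into play at step 2.
Minimality: the empty abort set fails — the state is deadlocked as it stands.
The survivors complete as bravo, delta, golf, alpha, hotel. Check, step by step (starting from the post-abort pool):
  pool = (1, 2)
  run bravo (needs (0, 0), free (1, 2)); after release of (1, 3) the pool is (2, 5)
  run delta (needs (2, 4), free (2, 5)); after release of (2, 0) the pool is (4, 5)
  run golf (needs (4, 4), free (4, 5)); after release of (0, 1) the pool is (4, 6)
  run alpha (needs (1, 4), free (4, 6)); after release of (0, 1) the pool is (4, 7)
  run hotel (needs (2, 5), free (4, 7)); after release of (2, 1) the pool is (6, 8)


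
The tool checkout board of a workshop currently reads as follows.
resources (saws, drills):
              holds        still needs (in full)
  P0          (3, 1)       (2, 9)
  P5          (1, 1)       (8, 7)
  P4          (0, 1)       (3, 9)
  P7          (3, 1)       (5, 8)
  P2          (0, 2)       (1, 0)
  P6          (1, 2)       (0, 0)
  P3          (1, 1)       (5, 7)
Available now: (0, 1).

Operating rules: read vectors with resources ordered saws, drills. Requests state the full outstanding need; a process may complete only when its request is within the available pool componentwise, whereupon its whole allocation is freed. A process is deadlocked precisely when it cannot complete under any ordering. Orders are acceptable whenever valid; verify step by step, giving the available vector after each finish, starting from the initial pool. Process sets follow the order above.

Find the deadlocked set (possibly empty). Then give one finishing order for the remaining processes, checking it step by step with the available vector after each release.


Deadlocked set: P0, P5, P4, P7 and P3.
Key observation: no order helps: past P6, P2, the free pool tops out at (1, 5), below what each blocked process needs in saws.
A valid finishing order for the others: P6, P2. Verifying each step:
  pool = (0, 1)
  P6 needs (0, 0) <= (0, 1) -> finishes; pool += (1, 2) = (1, 3)
  P2 needs (1, 0) <= (1, 3) -> finishes; pool += (0, 2) = (1, 5)
None of the blocked processes ever fits:
  P0 cannot run: need (2, 9) vs free (1, 5) (insufficient saws and drills)
  P5 cannot run: need (8, 7) vs free (1, 5) (insufficient saws and drills)
  P4 cannot run: need (3, 9) vs free (1, 5) (insufficient saws and drills)
  P7 cannot run: need (5, 8) vs free (1, 5) (insufficient saws and drills)
  P3 cannot run: need (5, 7) vs free (1, 5) (insufficient saws and drills)


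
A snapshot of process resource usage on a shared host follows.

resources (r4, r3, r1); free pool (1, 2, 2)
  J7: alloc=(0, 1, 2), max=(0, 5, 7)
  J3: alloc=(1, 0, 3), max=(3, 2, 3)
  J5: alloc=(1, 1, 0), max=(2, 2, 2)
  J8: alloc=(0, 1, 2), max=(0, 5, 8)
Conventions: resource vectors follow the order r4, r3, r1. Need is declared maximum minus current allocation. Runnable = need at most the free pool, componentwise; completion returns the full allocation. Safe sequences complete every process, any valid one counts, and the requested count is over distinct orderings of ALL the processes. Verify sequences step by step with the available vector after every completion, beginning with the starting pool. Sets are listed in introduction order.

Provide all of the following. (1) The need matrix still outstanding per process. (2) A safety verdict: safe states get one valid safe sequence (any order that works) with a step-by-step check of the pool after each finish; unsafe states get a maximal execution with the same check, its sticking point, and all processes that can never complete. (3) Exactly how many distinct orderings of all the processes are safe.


(1) Remaining need (order r4, r3, r1):
  J7: (0, 4, 5)
  J3: (2, 2, 0)
  J5: (1, 1, 2)
  J8: (0, 4, 6)
(2) UNSAFE.
Key observation: after J5, J3 complete, (3, 3, 5) is the best the pool ever gets, yet each leftover process wants more r3.
The run J5, J3 cannot be extended any further. Walking it through:
  pool = (1, 2, 2)
  J5: need (1, 1, 2) fits (1, 2, 2); releases (1, 1, 0), pool now (2, 3, 2)
  J3: need (2, 2, 0) fits (2, 3, 2); releases (1, 0, 3), pool now (3, 3, 5)
  J7 cannot run: need (0, 4, 5) vs free (3, 3, 5) (insufficient r3)
  J8 cannot run: need (0, 4, 6) vs free (3, 3, 5) (insufficient r3 and r1)
Processes that can never finish: J7 and J8.
(3) Precisely 0 of the possible complete orderings are safe sequences.


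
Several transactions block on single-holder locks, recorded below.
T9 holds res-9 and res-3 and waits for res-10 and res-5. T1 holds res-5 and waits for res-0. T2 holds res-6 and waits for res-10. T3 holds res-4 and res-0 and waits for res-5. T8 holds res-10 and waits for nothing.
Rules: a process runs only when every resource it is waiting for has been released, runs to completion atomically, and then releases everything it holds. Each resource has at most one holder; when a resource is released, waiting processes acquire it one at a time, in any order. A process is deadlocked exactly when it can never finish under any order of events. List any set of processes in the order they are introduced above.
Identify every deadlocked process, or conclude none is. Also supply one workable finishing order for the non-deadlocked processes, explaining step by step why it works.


Deadlocked set: T9, T1 and T3.
Key observation: the loop T1 -> T3 -> T1 blocks itself forever; T9 waits into the deadlock from upstream.
One completion order for the rest: T8, T2.
Verifying each step:
  run T8 (it waits on nothing); releases res-10
  T2: everything it awaited (res-10) is free; runs, freeing res-6


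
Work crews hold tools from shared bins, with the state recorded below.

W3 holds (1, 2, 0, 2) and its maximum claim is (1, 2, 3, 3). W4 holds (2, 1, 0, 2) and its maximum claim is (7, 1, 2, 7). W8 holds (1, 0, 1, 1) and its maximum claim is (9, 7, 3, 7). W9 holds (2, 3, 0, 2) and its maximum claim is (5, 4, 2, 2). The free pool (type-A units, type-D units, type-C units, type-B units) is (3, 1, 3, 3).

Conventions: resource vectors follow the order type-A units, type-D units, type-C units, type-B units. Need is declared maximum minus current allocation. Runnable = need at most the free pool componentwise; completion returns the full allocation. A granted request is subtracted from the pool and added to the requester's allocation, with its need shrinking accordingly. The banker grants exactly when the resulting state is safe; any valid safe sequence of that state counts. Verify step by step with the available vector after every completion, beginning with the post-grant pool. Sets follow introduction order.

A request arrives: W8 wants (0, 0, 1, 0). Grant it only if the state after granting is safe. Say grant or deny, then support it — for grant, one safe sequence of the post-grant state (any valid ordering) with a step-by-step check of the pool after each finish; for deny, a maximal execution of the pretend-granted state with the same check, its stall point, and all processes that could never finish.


DENY. Granting would leave the state unsafe.
Key observation: after W9, W4 the pool peaks at (7, 5, 2, 7), and each blocked process is short somewhere: W3 on type-C units; W8 on type-A units, type-D units.
Pretend the grant happened; the run W9, W4 goes as far as possible. Verifying each step:
  pool = (3, 1, 2, 3)
  W9 needs (3, 1, 2, 0) <= (3, 1, 2, 3) -> finishes; pool += (2, 3, 0, 2) = (5, 4, 2, 5)
  W4 needs (5, 0, 2, 5) <= (5, 4, 2, 5) -> finishes; pool += (2, 1, 0, 2) = (7, 5, 2, 7)
  W3 still needs (0, 0, 3, 1) but only (7, 5, 2, 7) is free — short on type-C units
  W8 still needs (8, 7, 1, 6) but only (7, 5, 2, 7) is free — short on type-A units and type-D units
Had the request been granted, W3 and W8 could never finish.


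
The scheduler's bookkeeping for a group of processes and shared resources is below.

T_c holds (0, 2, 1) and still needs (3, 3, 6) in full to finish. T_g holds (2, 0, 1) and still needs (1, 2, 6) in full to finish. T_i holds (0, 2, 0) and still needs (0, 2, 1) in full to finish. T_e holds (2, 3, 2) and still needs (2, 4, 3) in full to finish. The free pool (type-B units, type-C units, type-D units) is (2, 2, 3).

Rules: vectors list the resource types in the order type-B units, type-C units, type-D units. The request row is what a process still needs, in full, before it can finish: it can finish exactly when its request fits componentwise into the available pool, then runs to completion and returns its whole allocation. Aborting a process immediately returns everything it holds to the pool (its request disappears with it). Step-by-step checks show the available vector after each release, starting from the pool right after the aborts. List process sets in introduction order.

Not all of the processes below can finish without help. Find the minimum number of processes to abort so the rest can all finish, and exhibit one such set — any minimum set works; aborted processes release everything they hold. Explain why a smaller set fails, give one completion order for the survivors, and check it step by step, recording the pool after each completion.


Abort T_c.
Key observation: the deadlocked T_g becomes finishable only because T_c released (0, 2, 1); it completes at step 3 below.
Minimality: the empty abort set fails — the state is deadlocked as it stands.
One survivor order: T_e, T_i, T_g. Verifying each step (post-abort pool first):
  pool = (2, 4, 4)
  T_e: need (2, 4, 3) fits (2, 4, 4); releases (2, 3, 2), pool now (4, 7, 6)
  T_i: need (0, 2, 1) fits (4, 7, 6); releases (0, 2, 0), pool now (4, 9, 6)
  T_g: need (1, 2, 6) fits (4, 9, 6); releases (2, 0, 1), pool now (6, 9, 7)


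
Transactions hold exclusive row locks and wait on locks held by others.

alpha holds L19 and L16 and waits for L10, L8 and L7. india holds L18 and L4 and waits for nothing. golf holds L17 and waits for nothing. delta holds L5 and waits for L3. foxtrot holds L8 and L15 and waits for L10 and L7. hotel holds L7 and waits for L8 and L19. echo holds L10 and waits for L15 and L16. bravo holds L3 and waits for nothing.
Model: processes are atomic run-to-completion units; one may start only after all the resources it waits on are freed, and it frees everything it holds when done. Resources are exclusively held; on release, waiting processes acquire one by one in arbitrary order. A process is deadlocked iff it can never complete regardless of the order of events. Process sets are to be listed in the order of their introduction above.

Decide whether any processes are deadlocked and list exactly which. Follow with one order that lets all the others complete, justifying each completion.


The deadlocked set is alpha, foxtrot, hotel and echo.
Key observation: alpha -> foxtrot -> hotel -> alpha is a circular wait — nothing in it can go first; echo is caught in further circular waits.
The rest can finish in the order india, golf, bravo, delta.
Walking it through:
  india waits on nothing -> runs at once and releases L18 and L4
  golf waits on nothing -> runs at once and releases L17
  bravo waits on nothing -> runs at once and releases L3
  delta waits on L3 — all released -> runs and releases L5


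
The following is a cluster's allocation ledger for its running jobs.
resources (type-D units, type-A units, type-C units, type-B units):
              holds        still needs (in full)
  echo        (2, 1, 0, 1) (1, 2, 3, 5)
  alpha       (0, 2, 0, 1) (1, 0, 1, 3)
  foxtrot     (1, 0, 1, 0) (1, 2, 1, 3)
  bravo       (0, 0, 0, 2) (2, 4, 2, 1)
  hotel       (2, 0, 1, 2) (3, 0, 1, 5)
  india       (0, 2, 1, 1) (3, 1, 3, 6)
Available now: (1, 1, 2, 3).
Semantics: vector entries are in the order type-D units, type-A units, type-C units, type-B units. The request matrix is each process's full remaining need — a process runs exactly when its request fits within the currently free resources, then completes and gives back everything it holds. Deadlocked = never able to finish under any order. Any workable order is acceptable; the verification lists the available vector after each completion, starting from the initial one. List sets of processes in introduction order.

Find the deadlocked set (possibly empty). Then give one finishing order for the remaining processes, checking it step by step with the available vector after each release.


Deadlocked set: echo, bravo, hotel and india.
Key observation: after alpha, foxtrot the pool peaks at (2, 3, 3, 4), and each blocked process is short somewhere: echo on type-B units; bravo on type-A units; hotel on type-D units, type-B units; india on type-D units, type-B units.
A valid finishing order for the others: alpha, foxtrot. Walking it through:
  pool = (1, 1, 2, 3)
  alpha: need (1, 0, 1, 3) fits (1, 1, 2, 3); releases (0, 2, 0, 1), pool now (1, 3, 2, 4)
  foxtrot: need (1, 2, 1, 3) fits (1, 3, 2, 4); releases (1, 0, 1, 0), pool now (2, 3, 3, 4)
The stuck group stays short no matter what:
  blocked: echo wants (1, 2, 3, 5), pool (2, 3, 3, 4) — not enough type-B units
  blocked: bravo wants (2, 4, 2, 1), pool (2, 3, 3, 4) — not enough type-A units
  blocked: hotel wants (3, 0, 1, 5), pool (2, 3, 3, 4) — not enough type-D units and type-B units
  blocked: india wants (3, 1, 3, 6), pool (2, 3, 3, 4) — not enough type-D units and type-B units


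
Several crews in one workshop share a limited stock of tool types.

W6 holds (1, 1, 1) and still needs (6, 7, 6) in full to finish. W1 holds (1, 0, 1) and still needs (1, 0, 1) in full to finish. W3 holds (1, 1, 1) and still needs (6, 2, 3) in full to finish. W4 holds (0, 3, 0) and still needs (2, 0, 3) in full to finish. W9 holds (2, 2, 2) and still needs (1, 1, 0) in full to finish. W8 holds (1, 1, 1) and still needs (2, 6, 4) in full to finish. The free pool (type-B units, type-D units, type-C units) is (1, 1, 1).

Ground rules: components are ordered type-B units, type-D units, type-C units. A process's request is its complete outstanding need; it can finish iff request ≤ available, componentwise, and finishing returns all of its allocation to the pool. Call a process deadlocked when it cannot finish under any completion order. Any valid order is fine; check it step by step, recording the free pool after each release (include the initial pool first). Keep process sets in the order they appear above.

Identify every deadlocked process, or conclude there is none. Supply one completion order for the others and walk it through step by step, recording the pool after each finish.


Deadlocked: W6 and W3.
Key observation: the wall is type-B units: completing W1, W9, W4, W8 brings the pool only to (5, 7, 5), and all the rest need more.
The rest can finish in the order W1, W9, W4, W8. Check, step by step:
  pool = (1, 1, 1)
  W1: need (1, 0, 1) fits (1, 1, 1); releases (1, 0, 1), pool now (2, 1, 2)
  W9: need (1, 1, 0) fits (2, 1, 2); releases (2, 2, 2), pool now (4, 3, 4)
  W4: need (2, 0, 3) fits (4, 3, 4); releases (0, 3, 0), pool now (4, 6, 4)
  W8: need (2, 6, 4) fits (4, 6, 4); releases (1, 1, 1), pool now (5, 7, 5)
The blocked processes can never fit:
  blocked: W6 wants (6, 7, 6), pool (5, 7, 5) — not enough type-B units and type-C units
  blocked: W3 wants (6, 2, 3), pool (5, 7, 5) — not enough type-B units


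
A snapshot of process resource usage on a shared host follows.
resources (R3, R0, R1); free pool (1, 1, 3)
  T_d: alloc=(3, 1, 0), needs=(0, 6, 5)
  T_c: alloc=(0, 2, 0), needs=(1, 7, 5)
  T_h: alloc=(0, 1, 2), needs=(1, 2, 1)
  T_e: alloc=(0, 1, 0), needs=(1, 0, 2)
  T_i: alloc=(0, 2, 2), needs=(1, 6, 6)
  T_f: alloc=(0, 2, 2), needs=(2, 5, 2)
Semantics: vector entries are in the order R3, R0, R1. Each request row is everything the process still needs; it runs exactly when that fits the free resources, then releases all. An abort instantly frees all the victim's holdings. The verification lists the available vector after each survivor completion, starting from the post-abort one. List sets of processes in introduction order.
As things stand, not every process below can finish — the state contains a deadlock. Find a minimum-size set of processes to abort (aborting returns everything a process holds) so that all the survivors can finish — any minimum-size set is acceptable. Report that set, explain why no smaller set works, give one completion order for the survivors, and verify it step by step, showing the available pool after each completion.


The answer: abort T_d and T_f.
Key observation: no ordering could ever have run T_i before the abort of T_d and T_f; with (3, 3, 2) back in the pool it fits at step 3.
Why nothing smaller works — every single abort fails: T_d alone leaves T_c blocked (short on R0); T_c alone leaves T_d blocked (short on R0); T_h alone leaves T_d blocked (short on R0); T_e alone leaves T_d blocked (short on R0); T_i alone leaves T_d blocked (short on R0); T_f alone leaves T_d blocked (short on R0).
One survivor order: T_e, T_h, T_i, T_c. Walking it through (post-abort pool first):
  pool = (4, 4, 5)
  T_e: need (1, 0, 2) fits (4, 4, 5); releases (0, 1, 0), pool now (4, 5, 5)
  T_h: need (1, 2, 1) fits (4, 5, 5); releases (0, 1, 2), pool now (4, 6, 7)
  T_i: need (1, 6, 6) fits (4, 6, 7); releases (0, 2, 2), pool now (4, 8, 9)
  T_c: need (1, 7, 5) fits (4, 8, 9); releases (0, 2, 0), pool now (4, 10, 9)


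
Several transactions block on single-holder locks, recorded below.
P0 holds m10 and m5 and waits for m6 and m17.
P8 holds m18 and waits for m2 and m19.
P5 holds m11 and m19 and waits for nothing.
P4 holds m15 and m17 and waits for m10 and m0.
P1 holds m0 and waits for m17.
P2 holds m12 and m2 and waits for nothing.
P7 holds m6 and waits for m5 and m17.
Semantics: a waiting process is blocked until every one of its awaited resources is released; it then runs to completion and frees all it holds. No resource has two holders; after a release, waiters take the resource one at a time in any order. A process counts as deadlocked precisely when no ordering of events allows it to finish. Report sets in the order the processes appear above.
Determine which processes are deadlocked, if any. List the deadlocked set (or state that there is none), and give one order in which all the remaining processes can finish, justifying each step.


The deadlocked set is P0, P4, P1 and P7.
Key observation: along P0 -> P4 -> P0, each member waits on what the next one holds — a deadlock; P1 and P7 are caught in further circular waits.
One completion order for the rest: P2, P5, P8.
Walking it through:
  run P2 (it waits on nothing); releases m12 and m2
  run P5 (it waits on nothing); releases m11 and m19
  run P8 (all its waits — m2 and m19 — are resolved); releases m18


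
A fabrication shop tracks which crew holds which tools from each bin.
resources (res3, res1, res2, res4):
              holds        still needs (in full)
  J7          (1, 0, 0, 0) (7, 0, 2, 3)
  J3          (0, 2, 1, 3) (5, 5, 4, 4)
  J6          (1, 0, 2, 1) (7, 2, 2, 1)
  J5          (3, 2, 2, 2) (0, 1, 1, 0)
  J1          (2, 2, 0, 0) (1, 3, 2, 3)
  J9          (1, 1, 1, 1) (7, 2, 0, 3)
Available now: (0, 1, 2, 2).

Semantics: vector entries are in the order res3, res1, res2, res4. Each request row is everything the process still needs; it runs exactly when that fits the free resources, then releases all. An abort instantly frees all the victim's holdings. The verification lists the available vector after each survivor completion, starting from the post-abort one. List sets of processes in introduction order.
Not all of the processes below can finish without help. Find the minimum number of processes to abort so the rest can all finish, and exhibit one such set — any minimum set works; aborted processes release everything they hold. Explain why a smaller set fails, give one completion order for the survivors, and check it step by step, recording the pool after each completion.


The answer: abort J6 and J9.
Key observation: J7 could never have finished before the abort; with (2, 1, 3, 2) returned by J6 and J9, it fits at step 4.
Why nothing smaller works — every single abort fails: J7 alone leaves J6 blocked (short on res3); J3 alone leaves J7 blocked (short on res3); J6 alone leaves J7 blocked (short on res3); J5 alone leaves J7 blocked (short on res3); J1 alone leaves J7 blocked (short on res3); J9 alone leaves J7 blocked (short on res3).
Survivors finish in the order: J5, J1, J3, J7. Walking it through (pool after the aborts first):
  pool = (2, 2, 5, 4)
  run J5 (needs (0, 1, 1, 0), free (2, 2, 5, 4)); after release of (3, 2, 2, 2) the pool is (5, 4, 7, 6)
  run J1 (needs (1, 3, 2, 3), free (5, 4, 7, 6)); after release of (2, 2, 0, 0) the pool is (7, 6, 7, 6)
  run J3 (needs (5, 5, 4, 4), free (7, 6, 7, 6)); after release of (0, 2, 1, 3) the pool is (7, 8, 8, 9)
  run J7 (needs (7, 0, 2, 3), free (7, 8, 8, 9)); after release of (1, 0, 0, 0) the pool is (8, 8, 8, 9)


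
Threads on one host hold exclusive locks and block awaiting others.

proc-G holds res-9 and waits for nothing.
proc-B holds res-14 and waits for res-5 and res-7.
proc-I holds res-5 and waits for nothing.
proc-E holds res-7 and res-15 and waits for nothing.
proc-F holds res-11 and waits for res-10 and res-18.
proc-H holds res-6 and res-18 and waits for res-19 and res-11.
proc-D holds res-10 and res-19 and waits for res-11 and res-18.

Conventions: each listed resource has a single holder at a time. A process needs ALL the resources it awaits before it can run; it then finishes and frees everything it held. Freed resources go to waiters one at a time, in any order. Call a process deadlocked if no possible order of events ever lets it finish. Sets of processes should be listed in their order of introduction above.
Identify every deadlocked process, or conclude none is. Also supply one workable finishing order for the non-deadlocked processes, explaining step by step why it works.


The deadlocked set is proc-F, proc-H and proc-D.
Key observation: the knot is the closed ring of waits proc-F -> proc-H -> proc-F; proc-D is caught in further circular waits.
The rest can finish in the order proc-E, proc-G, proc-I, proc-B.
Check, step by step:
  proc-E: no waits; runs immediately, freeing res-7 and res-15
  proc-G: no waits; runs immediately, freeing res-9
  proc-I: no waits; runs immediately, freeing res-5
  proc-B waits on res-5 and res-7 — all released -> runs and releases res-14


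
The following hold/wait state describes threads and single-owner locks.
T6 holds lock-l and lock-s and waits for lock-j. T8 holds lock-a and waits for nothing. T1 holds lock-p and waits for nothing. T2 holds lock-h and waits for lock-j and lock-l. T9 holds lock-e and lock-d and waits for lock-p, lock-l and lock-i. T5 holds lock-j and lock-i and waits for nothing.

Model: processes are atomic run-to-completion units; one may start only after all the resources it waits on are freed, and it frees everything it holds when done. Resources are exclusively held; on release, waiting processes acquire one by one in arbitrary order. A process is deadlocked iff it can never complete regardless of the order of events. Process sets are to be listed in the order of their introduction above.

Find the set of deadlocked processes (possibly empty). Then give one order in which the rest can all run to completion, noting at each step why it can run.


No process is deadlocked.
Key observation: no waiting chain loops back on itself — every chain ends at a process that waits on nothing, so everyone eventually runs.
A valid finishing order for the others: T8, T5, T1, T6, T9, T2.
Check, step by step:
  T8: no waits; runs immediately, freeing lock-a
  T5: no waits; runs immediately, freeing lock-j and lock-i
  T1: no waits; runs immediately, freeing lock-p
  run T6 (all its waits — lock-j — are resolved); releases lock-l and lock-s
  run T9 (all its waits — lock-p, lock-l and lock-i — are resolved); releases lock-e and lock-d
  run T2 (all its waits — lock-j and lock-l — are resolved); releases lock-h


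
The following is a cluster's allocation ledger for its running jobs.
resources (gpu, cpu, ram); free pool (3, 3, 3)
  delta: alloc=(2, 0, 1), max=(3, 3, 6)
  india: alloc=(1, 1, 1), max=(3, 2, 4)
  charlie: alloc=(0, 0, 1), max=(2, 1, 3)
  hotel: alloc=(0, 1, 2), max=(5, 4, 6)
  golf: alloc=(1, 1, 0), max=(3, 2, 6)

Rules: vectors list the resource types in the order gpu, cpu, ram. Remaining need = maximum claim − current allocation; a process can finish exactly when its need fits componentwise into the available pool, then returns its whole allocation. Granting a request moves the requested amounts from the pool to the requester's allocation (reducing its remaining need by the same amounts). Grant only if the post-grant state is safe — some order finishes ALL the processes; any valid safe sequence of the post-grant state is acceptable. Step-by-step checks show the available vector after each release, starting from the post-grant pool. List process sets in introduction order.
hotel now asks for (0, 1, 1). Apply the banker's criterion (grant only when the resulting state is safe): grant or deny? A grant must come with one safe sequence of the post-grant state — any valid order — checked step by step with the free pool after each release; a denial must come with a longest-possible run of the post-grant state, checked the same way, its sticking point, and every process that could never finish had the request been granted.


DENY — the pretend-granted state is unsafe.
Key observation: after charlie, india the pool peaks at (4, 3, 4), and each blocked process is short somewhere: delta on ram; hotel on gpu; golf on ram.
Pretend the grant happened; the run charlie, india goes as far as possible. Walking it through:
  pool = (3, 2, 2)
  run charlie (needs (2, 1, 2), free (3, 2, 2)); after release of (0, 0, 1) the pool is (3, 2, 3)
  run india (needs (2, 1, 3), free (3, 2, 3)); after release of (1, 1, 1) the pool is (4, 3, 4)
  blocked: delta wants (1, 3, 5), pool (4, 3, 4) — not enough ram
  blocked: hotel wants (5, 2, 3), pool (4, 3, 4) — not enough gpu
  blocked: golf wants (2, 1, 6), pool (4, 3, 4) — not enough ram
Had the request been granted, delta, hotel and golf could never finish.


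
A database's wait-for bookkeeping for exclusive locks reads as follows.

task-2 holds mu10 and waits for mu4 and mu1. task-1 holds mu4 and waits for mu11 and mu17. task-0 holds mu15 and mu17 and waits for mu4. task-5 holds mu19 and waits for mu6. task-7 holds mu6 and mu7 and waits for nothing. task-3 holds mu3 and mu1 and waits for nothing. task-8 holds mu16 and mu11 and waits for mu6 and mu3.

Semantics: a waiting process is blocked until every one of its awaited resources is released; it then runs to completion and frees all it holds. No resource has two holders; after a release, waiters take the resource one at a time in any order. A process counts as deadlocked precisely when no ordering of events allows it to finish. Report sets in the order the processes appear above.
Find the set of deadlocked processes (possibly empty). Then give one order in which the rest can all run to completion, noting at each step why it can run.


Deadlocked set: task-2, task-1 and task-0.
Key observation: the wait chain closes on itself along task-1 -> task-0 -> task-1; task-2 waits into the deadlock from upstream.
The rest can finish in the order task-3, task-7, task-8, task-5.
Step-by-step check:
  task-3: no waits; runs immediately, freeing mu3 and mu1
  task-7: no waits; runs immediately, freeing mu6 and mu7
  task-8: everything it awaited (mu6 and mu3) is free; runs, freeing mu16 and mu11
  task-5: everything it awaited (mu6) is free; runs, freeing mu19


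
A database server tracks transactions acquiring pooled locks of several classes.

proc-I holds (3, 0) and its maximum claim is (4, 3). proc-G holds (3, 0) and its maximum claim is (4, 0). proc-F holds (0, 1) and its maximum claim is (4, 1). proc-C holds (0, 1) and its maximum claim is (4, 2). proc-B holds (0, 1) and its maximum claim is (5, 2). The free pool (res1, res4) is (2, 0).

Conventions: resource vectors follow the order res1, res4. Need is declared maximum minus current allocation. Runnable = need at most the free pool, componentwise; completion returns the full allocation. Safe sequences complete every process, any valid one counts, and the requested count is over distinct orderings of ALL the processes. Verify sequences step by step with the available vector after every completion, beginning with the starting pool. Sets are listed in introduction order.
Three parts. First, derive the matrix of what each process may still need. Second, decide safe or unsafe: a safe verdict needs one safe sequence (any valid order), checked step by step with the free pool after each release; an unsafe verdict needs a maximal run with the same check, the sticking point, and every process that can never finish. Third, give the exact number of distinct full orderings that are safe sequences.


(1) Need matrix, components ordered res1, res4:
  proc-I: (1, 3)
  proc-G: (1, 0)
  proc-F: (4, 0)
  proc-C: (4, 1)
  proc-B: (5, 1)
(2) SAFE. One safe sequence: proc-G, proc-F, proc-B, proc-C, proc-I.
Key observation: proc-B is the earliest step where a requested resource binds exactly: need (5, 1), pool (5, 1) at its turn.
Check, step by step:
  pool = (2, 0)
  proc-G needs (1, 0) <= (2, 0) -> finishes; pool += (3, 0) = (5, 0)
  proc-F needs (4, 0) <= (5, 0) -> finishes; pool += (0, 1) = (5, 1)
  proc-B needs (5, 1) <= (5, 1) -> finishes; pool += (0, 1) = (5, 2)
  proc-C needs (4, 1) <= (5, 2) -> finishes; pool += (0, 1) = (5, 3)
  proc-I needs (1, 3) <= (5, 3) -> finishes; pool += (3, 0) = (8, 3)
(3) The exact count: 2 of the possible complete orderings are safe sequences.
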